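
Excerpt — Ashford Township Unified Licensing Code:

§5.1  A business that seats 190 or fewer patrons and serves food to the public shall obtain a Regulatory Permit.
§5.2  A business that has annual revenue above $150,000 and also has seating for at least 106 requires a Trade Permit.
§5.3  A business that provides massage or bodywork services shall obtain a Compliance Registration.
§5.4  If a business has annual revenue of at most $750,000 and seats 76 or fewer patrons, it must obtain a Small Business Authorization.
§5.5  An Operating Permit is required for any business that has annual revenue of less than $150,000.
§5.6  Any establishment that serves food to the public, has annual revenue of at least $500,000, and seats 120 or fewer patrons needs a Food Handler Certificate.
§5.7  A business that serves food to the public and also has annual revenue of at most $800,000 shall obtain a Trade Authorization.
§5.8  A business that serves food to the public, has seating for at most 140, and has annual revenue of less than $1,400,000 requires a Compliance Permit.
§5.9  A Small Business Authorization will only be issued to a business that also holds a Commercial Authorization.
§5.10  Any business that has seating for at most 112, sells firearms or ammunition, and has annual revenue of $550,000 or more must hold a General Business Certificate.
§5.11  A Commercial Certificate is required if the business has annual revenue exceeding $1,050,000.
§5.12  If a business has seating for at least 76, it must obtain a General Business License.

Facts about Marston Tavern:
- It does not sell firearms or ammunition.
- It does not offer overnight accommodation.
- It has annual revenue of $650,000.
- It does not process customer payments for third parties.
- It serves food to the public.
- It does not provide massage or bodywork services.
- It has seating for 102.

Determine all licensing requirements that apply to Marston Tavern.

§5.1 seating 102 ≤ 190; serves food to the public → Regulatory Permit required.
§5.2 revenue $650,000 > $150,000; seating 102 < 106 → Trade Permit not required.
§5.3 does not provide massage or bodywork services → Compliance Registration not required.
§5.4 revenue $650,000 ≤ $750,000; seating 102 > 76 → Small Business Authorization not required.
§5.5 revenue $650,000 ≥ $150,000 → Operating Permit not required.
§5.6 serves food to the public; revenue $650,000 ≥ $500,000; seating 102 ≤ 120 → Food Handler Certificate required.
§5.7 serves food to the public; revenue $650,000 ≤ $800,000 → Trade Authorization required.
§5.8 serves food to the public; seating 102 ≤ 140; revenue $650,000 < $1,400,000 → Compliance Permit required.
§5.9 Small Business Authorization is not required → no effect.
§5.10 seating 102 ≤ 112; does not sell firearms or ammunition; revenue $650,000 ≥ $550,000 → General Business Certificate not required.
§5.11 revenue $650,000 ≤ $1,050,000 → Commercial Certificate not required.
§5.12 seating 102 ≥ 76 → General Business License required.

Compliance Permit, Food Handler Certificate, General Business License, Regulatory Permit, Trade Authorization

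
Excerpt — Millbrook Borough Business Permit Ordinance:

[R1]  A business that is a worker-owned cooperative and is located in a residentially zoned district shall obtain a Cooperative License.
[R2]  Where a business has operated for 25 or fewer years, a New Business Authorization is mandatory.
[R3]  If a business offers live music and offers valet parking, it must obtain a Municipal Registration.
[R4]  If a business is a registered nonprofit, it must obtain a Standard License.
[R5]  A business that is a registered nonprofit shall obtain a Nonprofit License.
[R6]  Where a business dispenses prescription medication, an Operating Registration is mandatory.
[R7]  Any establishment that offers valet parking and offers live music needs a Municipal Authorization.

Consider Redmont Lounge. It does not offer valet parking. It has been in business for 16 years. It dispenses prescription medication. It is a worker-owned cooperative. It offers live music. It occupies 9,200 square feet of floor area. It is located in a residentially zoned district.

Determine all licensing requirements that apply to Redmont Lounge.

Cooperative License, New Business Authorization, Operating Registration

[R1] is a worker-owned cooperative; is located in a residentially zoned district → Cooperative License required.
[R2] years in business 16 ≤ 25 → New Business Authorization required.
[R3] offers live music; does not offer valet parking → Municipal Registration not required.
[R4] is a worker-owned cooperative (not: is a registered nonprofit) → Standard License not required.
[R5] is a worker-owned cooperative (not: is a registered nonprofit) → Nonprofit License not required.
[R6] dispenses prescription medication → Operating Registration required.
[R7] does not offer valet parking; offers live music → Municipal Authorization not required.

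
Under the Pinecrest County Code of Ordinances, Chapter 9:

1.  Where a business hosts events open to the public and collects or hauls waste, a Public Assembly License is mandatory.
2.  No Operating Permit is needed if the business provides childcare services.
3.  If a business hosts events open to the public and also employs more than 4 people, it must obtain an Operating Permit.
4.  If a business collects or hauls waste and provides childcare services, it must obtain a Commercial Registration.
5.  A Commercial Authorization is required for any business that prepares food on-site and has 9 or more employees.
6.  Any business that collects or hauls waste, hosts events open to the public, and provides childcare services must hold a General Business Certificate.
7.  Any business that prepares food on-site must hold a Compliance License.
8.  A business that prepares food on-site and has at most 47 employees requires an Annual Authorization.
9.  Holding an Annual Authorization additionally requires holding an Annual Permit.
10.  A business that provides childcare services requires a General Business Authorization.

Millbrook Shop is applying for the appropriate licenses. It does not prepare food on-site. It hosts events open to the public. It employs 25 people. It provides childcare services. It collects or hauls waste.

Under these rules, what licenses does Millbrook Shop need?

1. hosts events open to the public; collects or hauls waste → Public Assembly License required.
2. provides childcare services → exempt from Operating Permit.
3. hosts events open to the public; employees 25 > 4 → Operating Permit required.
4. collects or hauls waste; provides childcare services → Commercial Registration required.
5. does not prepare food on-site; employees 25 ≥ 9 → Commercial Authorization not required.
6. collects or hauls waste; hosts events open to the public; provides childcare services → General Business Certificate required.
7. does not prepare food on-site → Compliance License not required.
8. does not prepare food on-site; employees 25 ≤ 47 → Annual Authorization not required.
9. Annual Authorization is not required → no effect.
10. provides childcare services → General Business Authorization required.

Commercial Registration, General Business Authorization, General Business Certificate, Public Assembly License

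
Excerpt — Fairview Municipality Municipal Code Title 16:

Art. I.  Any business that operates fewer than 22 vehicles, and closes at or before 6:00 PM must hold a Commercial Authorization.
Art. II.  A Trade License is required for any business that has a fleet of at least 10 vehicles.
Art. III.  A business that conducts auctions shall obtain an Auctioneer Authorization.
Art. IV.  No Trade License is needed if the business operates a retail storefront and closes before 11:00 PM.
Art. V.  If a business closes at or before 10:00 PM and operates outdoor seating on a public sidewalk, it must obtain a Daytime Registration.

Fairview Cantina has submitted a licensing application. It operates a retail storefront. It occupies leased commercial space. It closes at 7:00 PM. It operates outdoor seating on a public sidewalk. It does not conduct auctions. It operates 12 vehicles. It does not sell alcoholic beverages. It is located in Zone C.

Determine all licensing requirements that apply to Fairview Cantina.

Daytime Registration

Art. I. vehicles 12 < 22; closes 7:00 PM, after 6:00 PM → Commercial Authorization not required.
Art. II. vehicles 12 ≥ 10 → Trade License required.
Art. III. does not conduct auctions → Auctioneer Authorization not required.
Art. IV. operates a retail storefront; closes 7:00 PM, at/before 11:00 PM → exempt from Trade License.
Art. V. closes 7:00 PM, at/before 10:00 PM; operates outdoor seating on a public sidewalk → Daytime Registration required.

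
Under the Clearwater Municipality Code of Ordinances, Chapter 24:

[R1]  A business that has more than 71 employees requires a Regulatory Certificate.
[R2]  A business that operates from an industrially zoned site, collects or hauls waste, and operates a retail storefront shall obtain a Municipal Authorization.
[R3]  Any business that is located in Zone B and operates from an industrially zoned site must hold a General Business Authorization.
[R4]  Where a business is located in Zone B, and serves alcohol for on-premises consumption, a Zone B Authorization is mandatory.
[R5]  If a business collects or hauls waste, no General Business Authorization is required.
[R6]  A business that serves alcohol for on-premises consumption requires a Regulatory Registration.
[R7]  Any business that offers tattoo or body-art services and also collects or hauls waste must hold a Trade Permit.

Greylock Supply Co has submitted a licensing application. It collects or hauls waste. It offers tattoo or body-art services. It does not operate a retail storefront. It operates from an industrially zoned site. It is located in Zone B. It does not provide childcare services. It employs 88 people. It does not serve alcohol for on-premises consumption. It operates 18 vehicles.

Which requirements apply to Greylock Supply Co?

[R1] employees 88 > 71 → Regulatory Certificate required.
[R2] operates from an industrially zoned site; collects or hauls waste; does not operate a retail storefront → Municipal Authorization not required.
[R3] is located in Zone B; operates from an industrially zoned site → General Business Authorization required.
[R4] is located in Zone B; does not serve alcohol for on-premises consumption → Zone B Authorization not required.
[R5] collects or hauls waste → exempt from General Business Authorization.
[R6] does not serve alcohol for on-premises consumption → Regulatory Registration not required.
[R7] offers tattoo or body-art services; collects or hauls waste → Trade Permit required.

Regulatory Certificate, Trade Permit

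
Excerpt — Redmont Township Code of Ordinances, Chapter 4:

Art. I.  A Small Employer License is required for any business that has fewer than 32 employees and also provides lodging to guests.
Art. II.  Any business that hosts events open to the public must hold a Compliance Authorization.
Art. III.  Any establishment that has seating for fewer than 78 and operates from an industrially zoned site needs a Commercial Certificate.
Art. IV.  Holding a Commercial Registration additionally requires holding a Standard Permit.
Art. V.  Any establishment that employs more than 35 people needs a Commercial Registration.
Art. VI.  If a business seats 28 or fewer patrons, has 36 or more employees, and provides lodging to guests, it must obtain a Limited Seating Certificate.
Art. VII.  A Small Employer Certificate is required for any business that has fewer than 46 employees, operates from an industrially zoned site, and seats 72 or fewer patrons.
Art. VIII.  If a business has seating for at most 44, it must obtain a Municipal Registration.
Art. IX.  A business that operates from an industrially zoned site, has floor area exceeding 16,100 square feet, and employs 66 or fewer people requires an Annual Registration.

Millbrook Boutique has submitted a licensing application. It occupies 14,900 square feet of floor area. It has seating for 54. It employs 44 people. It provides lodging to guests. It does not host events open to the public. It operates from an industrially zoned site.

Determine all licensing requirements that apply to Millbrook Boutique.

Commercial Certificate, Commercial Registration, Small Employer Certificate, Standard Permit

Art. I. employees 44 ≥ 32; provides lodging to guests → Small Employer License not required.
Art. II. does not host events open to the public → Compliance Authorization not required.
Art. III. seating 54 < 78; operates from an industrially zoned site → Commercial Certificate required.
Art. IV. Commercial Registration is required → Standard Permit also required.
Art. V. employees 44 > 35 → Commercial Registration required.
Art. VI. seating 54 > 28; employees 44 ≥ 36; provides lodging to guests → Limited Seating Certificate not required.
Art. VII. employees 44 < 46; operates from an industrially zoned site; seating 54 ≤ 72 → Small Employer Certificate required.
Art. VIII. seating 54 > 44 → Municipal Registration not required.
Art. IX. operates from an industrially zoned site; floor area 14,900 square feet ≤ 16,100 square feet; employees 44 ≤ 66 → Annual Registration not required.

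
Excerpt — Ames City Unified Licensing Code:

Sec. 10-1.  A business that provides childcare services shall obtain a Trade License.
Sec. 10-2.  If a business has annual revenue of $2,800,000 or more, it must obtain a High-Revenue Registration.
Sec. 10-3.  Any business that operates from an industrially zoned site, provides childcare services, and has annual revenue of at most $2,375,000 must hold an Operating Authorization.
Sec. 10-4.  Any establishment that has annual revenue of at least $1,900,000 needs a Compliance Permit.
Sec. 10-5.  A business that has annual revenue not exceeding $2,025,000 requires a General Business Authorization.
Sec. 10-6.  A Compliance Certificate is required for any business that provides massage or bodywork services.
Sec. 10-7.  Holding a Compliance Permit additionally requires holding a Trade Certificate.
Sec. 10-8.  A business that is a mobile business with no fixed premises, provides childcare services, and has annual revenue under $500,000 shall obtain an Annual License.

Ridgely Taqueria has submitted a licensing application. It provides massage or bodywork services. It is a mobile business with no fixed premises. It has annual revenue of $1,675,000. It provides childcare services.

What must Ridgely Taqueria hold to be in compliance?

Compliance Certificate, General Business Authorization, Trade License

Sec. 10-1. provides childcare services → Trade License required.
Sec. 10-2. revenue $1,675,000 < $2,800,000 → High-Revenue Registration not required.
Sec. 10-3. is a mobile business with no fixed premises (not: operates from an industrially zoned site); provides childcare services; revenue $1,675,000 ≤ $2,375,000 → Operating Authorization not required.
Sec. 10-4. revenue $1,675,000 < $1,900,000 → Compliance Permit not required.
Sec. 10-5. revenue $1,675,000 ≤ $2,025,000 → General Business Authorization required.
Sec. 10-6. provides massage or bodywork services → Compliance Certificate required.
Sec. 10-7. Compliance Permit is not required → no effect.
Sec. 10-8. is a mobile business with no fixed premises; provides childcare services; revenue $1,675,000 ≥ $500,000 → Annual License not required.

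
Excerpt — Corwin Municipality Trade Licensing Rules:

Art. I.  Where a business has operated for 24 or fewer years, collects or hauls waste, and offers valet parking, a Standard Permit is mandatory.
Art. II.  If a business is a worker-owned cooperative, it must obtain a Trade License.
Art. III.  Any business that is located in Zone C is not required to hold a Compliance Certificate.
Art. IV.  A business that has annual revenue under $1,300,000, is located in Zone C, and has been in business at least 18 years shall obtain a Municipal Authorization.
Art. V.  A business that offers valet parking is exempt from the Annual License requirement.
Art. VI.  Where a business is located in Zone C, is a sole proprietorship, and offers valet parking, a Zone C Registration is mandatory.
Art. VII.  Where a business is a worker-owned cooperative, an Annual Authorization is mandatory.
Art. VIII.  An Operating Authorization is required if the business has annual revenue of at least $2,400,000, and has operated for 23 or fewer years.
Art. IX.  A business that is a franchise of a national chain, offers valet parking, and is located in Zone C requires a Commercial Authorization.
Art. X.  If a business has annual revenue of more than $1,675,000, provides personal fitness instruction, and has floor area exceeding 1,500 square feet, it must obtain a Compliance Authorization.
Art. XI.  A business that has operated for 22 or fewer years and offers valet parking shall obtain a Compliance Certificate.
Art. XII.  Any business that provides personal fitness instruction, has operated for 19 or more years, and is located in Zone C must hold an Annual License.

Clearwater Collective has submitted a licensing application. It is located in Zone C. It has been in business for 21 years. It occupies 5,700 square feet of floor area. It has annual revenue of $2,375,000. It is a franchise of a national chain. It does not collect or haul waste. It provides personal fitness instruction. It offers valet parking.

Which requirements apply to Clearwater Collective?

Art. I. years in business 21 ≤ 24; does not collect or haul waste; offers valet parking → Standard Permit not required.
Art. II. is a franchise of a national chain (not: is a worker-owned cooperative) → Trade License not required.
Art. III. is located in Zone C → exempt from Compliance Certificate.
Art. IV. revenue $2,375,000 ≥ $1,300,000; is located in Zone C; years in business 21 ≥ 18 → Municipal Authorization not required.
Art. V. offers valet parking → exempt from Annual License.
Art. VI. is located in Zone C; is a franchise of a national chain (not: is a sole proprietorship); offers valet parking → Zone C Registration not required.
Art. VII. is a franchise of a national chain (not: is a worker-owned cooperative) → Annual Authorization not required.
Art. VIII. revenue $2,375,000 < $2,400,000; years in business 21 ≤ 23 → Operating Authorization not required.
Art. IX. is a franchise of a national chain; offers valet parking; is located in Zone C → Commercial Authorization required.
Art. X. revenue $2,375,000 > $1,675,000; provides personal fitness instruction; floor area 5,700 square feet > 1,500 square feet → Compliance Authorization required.
Art. XI. years in business 21 ≤ 22; offers valet parking → Compliance Certificate required.
Art. XII. provides personal fitness instruction; years in business 21 ≥ 19; is located in Zone C → Annual License required.

Commercial Authorization, Compliance Authorization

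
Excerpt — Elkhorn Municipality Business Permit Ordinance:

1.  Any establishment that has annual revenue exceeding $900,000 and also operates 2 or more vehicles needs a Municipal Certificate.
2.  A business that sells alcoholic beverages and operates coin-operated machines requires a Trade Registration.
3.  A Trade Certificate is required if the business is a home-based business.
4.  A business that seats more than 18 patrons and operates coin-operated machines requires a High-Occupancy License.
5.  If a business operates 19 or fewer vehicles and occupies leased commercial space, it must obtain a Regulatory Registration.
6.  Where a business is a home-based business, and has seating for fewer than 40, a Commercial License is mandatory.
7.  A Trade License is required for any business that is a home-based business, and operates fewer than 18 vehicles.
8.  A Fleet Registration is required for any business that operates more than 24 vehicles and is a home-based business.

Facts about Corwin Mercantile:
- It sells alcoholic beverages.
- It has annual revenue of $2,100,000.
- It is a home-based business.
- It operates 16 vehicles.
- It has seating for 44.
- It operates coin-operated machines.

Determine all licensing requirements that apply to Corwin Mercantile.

High-Occupancy License, Municipal Certificate, Trade Certificate, Trade License, Trade Registration

1. revenue $2,100,000 > $900,000; vehicles 16 ≥ 2 → Municipal Certificate required.
2. sells alcoholic beverages; operates coin-operated machines → Trade Registration required.
3. is a home-based business → Trade Certificate required.
4. seating 44 > 18; operates coin-operated machines → High-Occupancy License required.
5. vehicles 16 ≤ 19; is a home-based business (not: occupies leased commercial space) → Regulatory Registration not required.
6. is a home-based business; seating 44 ≥ 40 → Commercial License not required.
7. is a home-based business; vehicles 16 < 18 → Trade License required.
8. vehicles 16 ≤ 24; is a home-based business → Fleet Registration not required.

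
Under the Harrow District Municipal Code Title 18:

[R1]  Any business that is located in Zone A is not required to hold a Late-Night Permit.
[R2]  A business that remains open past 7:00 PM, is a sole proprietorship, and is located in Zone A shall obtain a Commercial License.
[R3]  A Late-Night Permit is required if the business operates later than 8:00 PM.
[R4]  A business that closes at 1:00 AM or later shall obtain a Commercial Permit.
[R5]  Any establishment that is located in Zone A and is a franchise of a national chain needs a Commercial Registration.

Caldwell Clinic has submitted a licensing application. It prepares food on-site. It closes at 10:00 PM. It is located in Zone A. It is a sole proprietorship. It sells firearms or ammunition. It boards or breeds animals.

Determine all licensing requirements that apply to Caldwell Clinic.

Commercial License

[R1] is located in Zone A → exempt from Late-Night Permit.
[R2] closes 10:00 PM, after 7:00 PM; is a sole proprietorship; is located in Zone A → Commercial License required.
[R3] closes 10:00 PM, after 8:00 PM → Late-Night Permit required.
[R4] closes 10:00 PM, at/before 1:00 AM → Commercial Permit not required.
[R5] is located in Zone A; is a sole proprietorship (not: is a franchise of a national chain) → Commercial Registration not required.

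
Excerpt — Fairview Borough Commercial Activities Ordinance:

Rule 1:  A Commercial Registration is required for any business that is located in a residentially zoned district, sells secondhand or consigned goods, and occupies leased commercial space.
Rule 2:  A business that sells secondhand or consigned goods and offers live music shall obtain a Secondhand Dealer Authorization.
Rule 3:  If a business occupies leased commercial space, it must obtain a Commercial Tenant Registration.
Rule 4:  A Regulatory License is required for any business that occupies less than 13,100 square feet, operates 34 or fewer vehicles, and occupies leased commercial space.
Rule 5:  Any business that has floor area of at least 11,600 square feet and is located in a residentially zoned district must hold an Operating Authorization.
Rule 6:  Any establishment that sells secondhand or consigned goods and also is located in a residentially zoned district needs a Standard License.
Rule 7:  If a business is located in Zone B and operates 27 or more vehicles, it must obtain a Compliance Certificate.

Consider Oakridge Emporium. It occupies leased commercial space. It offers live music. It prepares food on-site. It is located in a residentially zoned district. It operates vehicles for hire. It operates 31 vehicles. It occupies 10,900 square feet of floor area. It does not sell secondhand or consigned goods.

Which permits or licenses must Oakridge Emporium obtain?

Commercial Tenant Registration, Regulatory License

Rule 1: is located in a residentially zoned district; does not sell secondhand or consigned goods; occupies leased commercial space → Commercial Registration not required.
Rule 2: does not sell secondhand or consigned goods; offers live music → Secondhand Dealer Authorization not required.
Rule 3: occupies leased commercial space → Commercial Tenant Registration required.
Rule 4: floor area 10,900 square feet < 13,100 square feet; vehicles 31 ≤ 34; occupies leased commercial space → Regulatory License required.
Rule 5: floor area 10,900 square feet < 11,600 square feet; is located in a residentially zoned district → Operating Authorization not required.
Rule 6: does not sell secondhand or consigned goods; is located in a residentially zoned district → Standard License not required.
Rule 7: is located in a residentially zoned district (not: is located in Zone B); vehicles 31 ≥ 27 → Compliance Certificate not required.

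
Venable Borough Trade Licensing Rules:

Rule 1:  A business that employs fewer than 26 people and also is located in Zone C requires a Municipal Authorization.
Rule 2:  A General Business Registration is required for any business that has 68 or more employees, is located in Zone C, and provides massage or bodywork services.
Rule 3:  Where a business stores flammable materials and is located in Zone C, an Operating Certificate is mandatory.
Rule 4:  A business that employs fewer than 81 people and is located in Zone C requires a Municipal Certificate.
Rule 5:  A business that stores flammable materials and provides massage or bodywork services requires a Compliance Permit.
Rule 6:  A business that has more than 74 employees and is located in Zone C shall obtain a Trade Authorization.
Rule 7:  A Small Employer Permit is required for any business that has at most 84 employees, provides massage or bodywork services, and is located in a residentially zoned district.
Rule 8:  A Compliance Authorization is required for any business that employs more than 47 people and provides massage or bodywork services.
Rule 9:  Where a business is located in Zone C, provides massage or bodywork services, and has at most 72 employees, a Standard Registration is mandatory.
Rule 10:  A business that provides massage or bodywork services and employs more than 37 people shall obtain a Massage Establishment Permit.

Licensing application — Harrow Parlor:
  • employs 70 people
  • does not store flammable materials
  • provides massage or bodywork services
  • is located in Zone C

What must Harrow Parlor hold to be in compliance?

Rule 1: employees 70 ≥ 26; is located in Zone C → Municipal Authorization not required.
Rule 2: employees 70 ≥ 68; is located in Zone C; provides massage or bodywork services → General Business Registration required.
Rule 3: does not store flammable materials; is located in Zone C → Operating Certificate not required.
Rule 4: employees 70 < 81; is located in Zone C → Municipal Certificate required.
Rule 5: does not store flammable materials; provides massage or bodywork services → Compliance Permit not required.
Rule 6: employees 70 ≤ 74; is located in Zone C → Trade Authorization not required.
Rule 7: employees 70 ≤ 84; provides massage or bodywork services; is located in Zone C (not: is located in a residentially zoned district) → Small Employer Permit not required.
Rule 8: employees 70 > 47; provides massage or bodywork services → Compliance Authorization required.
Rule 9: is located in Zone C; provides massage or bodywork services; employees 70 ≤ 72 → Standard Registration required.
Rule 10: provides massage or bodywork services; employees 70 > 37 → Massage Establishment Permit required.

Compliance Authorization, General Business Registration, Massage Establishment Permit, Municipal Certificate, Standard Registration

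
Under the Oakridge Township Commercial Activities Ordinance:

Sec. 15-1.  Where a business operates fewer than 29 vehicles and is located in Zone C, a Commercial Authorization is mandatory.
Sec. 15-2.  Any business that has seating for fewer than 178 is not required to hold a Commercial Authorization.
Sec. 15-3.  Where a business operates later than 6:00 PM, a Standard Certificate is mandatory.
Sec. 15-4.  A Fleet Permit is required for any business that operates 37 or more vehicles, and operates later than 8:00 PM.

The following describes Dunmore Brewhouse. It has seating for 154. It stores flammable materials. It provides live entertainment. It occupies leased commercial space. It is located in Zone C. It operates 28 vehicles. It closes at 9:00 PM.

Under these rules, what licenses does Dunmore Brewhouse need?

Sec. 15-1. vehicles 28 < 29; is located in Zone C → Commercial Authorization required.
Sec. 15-2. seating 154 < 178 → exempt from Commercial Authorization.
Sec. 15-3. closes 9:00 PM, after 6:00 PM → Standard Certificate required.
Sec. 15-4. vehicles 28 < 37; closes 9:00 PM, after 8:00 PM → Fleet Permit not required.

Standard Certificate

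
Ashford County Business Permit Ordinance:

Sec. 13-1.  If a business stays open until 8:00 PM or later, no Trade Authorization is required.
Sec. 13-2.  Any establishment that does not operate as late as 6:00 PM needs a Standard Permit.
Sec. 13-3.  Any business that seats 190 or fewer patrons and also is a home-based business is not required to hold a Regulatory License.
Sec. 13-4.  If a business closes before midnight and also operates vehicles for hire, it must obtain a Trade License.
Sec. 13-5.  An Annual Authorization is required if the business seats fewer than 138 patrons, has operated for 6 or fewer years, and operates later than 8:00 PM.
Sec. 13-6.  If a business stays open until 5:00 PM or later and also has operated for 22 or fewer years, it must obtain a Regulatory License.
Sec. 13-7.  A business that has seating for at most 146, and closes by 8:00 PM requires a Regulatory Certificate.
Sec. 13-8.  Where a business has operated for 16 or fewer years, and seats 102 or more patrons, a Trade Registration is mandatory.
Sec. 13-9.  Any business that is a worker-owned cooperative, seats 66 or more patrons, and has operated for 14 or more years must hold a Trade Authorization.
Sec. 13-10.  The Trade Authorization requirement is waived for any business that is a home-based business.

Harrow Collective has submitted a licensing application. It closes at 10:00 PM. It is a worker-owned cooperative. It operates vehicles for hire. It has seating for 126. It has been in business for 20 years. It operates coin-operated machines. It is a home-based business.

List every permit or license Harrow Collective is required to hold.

Sec. 13-1. closes 10:00 PM, after 8:00 PM → exempt from Trade Authorization.
Sec. 13-2. closes 10:00 PM, after 6:00 PM → Standard Permit not required.
Sec. 13-3. seating 126 ≤ 190; is a home-based business → exempt from Regulatory License.
Sec. 13-4. closes 10:00 PM, at/before midnight; operates vehicles for hire → Trade License required.
Sec. 13-5. seating 126 < 138; years in business 20 > 6; closes 10:00 PM, after 8:00 PM → Annual Authorization not required.
Sec. 13-6. closes 10:00 PM, after 5:00 PM; years in business 20 ≤ 22 → Regulatory License required.
Sec. 13-7. seating 126 ≤ 146; closes 10:00 PM, after 8:00 PM → Regulatory Certificate not required.
Sec. 13-8. years in business 20 > 16; seating 126 ≥ 102 → Trade Registration not required.
Sec. 13-9. is a worker-owned cooperative; seating 126 ≥ 66; years in business 20 ≥ 14 → Trade Authorization required.
Sec. 13-10. is a home-based business → exempt from Trade Authorization.

Trade License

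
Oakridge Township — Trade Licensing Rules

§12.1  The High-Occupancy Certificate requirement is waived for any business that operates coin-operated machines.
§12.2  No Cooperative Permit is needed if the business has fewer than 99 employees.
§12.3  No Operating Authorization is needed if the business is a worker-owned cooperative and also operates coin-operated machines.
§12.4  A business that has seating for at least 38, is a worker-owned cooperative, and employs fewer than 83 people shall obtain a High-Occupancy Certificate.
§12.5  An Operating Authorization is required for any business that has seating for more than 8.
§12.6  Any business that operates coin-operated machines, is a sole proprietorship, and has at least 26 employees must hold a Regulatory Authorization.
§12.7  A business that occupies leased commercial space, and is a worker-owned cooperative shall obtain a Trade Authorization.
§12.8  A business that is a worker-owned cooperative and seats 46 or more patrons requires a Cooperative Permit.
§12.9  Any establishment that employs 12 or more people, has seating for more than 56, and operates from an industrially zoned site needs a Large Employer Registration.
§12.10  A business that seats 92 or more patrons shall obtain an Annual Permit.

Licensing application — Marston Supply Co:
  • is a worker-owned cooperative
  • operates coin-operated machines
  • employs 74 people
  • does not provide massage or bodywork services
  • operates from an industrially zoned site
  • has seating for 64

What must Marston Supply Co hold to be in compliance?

Large Employer Registration

§12.1 operates coin-operated machines → exempt from High-Occupancy Certificate.
§12.2 employees 74 < 99 → exempt from Cooperative Permit.
§12.3 is a worker-owned cooperative; operates coin-operated machines → exempt from Operating Authorization.
§12.4 seating 64 ≥ 38; is a worker-owned cooperative; employees 74 < 83 → High-Occupancy Certificate required.
§12.5 seating 64 > 8 → Operating Authorization required.
§12.6 operates coin-operated machines; is a worker-owned cooperative (not: is a sole proprietorship); employees 74 ≥ 26 → Regulatory Authorization not required.
§12.7 operates from an industrially zoned site (not: occupies leased commercial space); is a worker-owned cooperative → Trade Authorization not required.
§12.8 is a worker-owned cooperative; seating 64 ≥ 46 → Cooperative Permit required.
§12.9 employees 74 ≥ 12; seating 64 > 56; operates from an industrially zoned site → Large Employer Registration required.
§12.10 seating 64 < 92 → Annual Permit not required.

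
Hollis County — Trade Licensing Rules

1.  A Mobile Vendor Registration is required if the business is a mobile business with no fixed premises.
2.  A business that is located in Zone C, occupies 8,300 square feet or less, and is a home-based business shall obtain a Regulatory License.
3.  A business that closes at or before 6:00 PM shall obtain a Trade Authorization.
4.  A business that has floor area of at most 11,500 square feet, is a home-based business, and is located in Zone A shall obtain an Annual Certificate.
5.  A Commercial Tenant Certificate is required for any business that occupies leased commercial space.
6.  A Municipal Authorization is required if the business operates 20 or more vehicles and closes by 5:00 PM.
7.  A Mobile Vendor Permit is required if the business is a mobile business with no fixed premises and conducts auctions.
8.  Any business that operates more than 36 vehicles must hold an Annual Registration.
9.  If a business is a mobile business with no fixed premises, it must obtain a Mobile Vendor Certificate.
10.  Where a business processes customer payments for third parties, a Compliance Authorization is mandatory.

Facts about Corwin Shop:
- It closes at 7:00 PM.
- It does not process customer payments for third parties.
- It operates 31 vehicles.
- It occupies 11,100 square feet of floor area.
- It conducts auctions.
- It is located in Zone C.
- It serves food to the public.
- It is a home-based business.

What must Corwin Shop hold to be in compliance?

None

1. is a home-based business (not: is a mobile business with no fixed premises) → Mobile Vendor Registration not required.
2. is located in Zone C; floor area 11,100 square feet > 8,300 square feet; is a home-based business → Regulatory License not required.
3. closes 7:00 PM, after 6:00 PM → Trade Authorization not required.
4. floor area 11,100 square feet ≤ 11,500 square feet; is a home-based business; is located in Zone C (not: is located in Zone A) → Annual Certificate not required.
5. is a home-based business (not: occupies leased commercial space) → Commercial Tenant Certificate not required.
6. vehicles 31 ≥ 20; closes 7:00 PM, after 5:00 PM → Municipal Authorization not required.
7. is a home-based business (not: is a mobile business with no fixed premises); conducts auctions → Mobile Vendor Permit not required.
8. vehicles 31 ≤ 36 → Annual Registration not required.
9. is a home-based business (not: is a mobile business with no fixed premises) → Mobile Vendor Certificate not required.
10. does not process customer payments for third parties → Compliance Authorization not required.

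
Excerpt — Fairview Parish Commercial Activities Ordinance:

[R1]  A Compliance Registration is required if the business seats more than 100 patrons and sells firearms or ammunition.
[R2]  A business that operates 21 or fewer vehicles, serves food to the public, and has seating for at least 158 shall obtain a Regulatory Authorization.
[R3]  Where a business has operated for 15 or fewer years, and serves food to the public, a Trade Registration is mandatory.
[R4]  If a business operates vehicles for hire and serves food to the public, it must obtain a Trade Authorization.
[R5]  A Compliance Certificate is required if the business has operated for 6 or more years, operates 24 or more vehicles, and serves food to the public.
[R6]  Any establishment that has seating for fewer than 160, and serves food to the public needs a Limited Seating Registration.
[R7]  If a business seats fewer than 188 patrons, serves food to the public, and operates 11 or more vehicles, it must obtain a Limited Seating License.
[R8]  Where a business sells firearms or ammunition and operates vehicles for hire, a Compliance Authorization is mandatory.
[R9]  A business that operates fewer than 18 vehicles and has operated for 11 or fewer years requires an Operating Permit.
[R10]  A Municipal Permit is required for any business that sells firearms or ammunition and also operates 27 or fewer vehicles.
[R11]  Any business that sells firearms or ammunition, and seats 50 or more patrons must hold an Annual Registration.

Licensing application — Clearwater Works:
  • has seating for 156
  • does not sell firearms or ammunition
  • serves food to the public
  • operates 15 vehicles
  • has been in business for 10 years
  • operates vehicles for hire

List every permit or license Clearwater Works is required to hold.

[R1] seating 156 > 100; does not sell firearms or ammunition → Compliance Registration not required.
[R2] vehicles 15 ≤ 21; serves food to the public; seating 156 < 158 → Regulatory Authorization not required.
[R3] years in business 10 ≤ 15; serves food to the public → Trade Registration required.
[R4] operates vehicles for hire; serves food to the public → Trade Authorization required.
[R5] years in business 10 ≥ 6; vehicles 15 < 24; serves food to the public → Compliance Certificate not required.
[R6] seating 156 < 160; serves food to the public → Limited Seating Registration required.
[R7] seating 156 < 188; serves food to the public; vehicles 15 ≥ 11 → Limited Seating License required.
[R8] does not sell firearms or ammunition; operates vehicles for hire → Compliance Authorization not required.
[R9] vehicles 15 < 18; years in business 10 ≤ 11 → Operating Permit required.
[R10] does not sell firearms or ammunition; vehicles 15 ≤ 27 → Municipal Permit not required.
[R11] does not sell firearms or ammunition; seating 156 ≥ 50 → Annual Registration not required.

Limited Seating License, Limited Seating Registration, Operating Permit, Trade Authorization, Trade Registration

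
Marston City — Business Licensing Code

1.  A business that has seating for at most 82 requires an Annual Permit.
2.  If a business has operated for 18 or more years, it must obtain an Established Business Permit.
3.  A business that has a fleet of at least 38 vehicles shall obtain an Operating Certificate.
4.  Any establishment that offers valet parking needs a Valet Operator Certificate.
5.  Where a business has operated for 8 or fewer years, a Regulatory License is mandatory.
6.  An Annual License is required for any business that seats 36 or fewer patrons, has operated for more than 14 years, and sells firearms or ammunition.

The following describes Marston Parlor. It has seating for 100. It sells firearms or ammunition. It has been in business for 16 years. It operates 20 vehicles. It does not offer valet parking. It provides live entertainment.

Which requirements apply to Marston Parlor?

None

1. seating 100 > 82 → Annual Permit not required.
2. years in business 16 < 18 → Established Business Permit not required.
3. vehicles 20 < 38 → Operating Certificate not required.
4. does not offer valet parking → Valet Operator Certificate not required.
5. years in business 16 > 8 → Regulatory License not required.
6. seating 100 > 36; years in business 16 > 14; sells firearms or ammunition → Annual License not required.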